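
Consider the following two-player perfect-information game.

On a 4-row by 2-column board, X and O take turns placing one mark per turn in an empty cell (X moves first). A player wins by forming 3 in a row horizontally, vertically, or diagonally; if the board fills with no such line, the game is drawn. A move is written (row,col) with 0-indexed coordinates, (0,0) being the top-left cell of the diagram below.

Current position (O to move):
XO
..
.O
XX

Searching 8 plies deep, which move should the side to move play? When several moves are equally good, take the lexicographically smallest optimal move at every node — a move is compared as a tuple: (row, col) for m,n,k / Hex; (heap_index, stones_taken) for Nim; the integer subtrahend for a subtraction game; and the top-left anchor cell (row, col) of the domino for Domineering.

ply 1, O at XO/../.O/XX | (1,0)=+0→XO/O./.O/XX; (1,1)=+1→XO/.O/.O/XX*; (2,0)=+0→XO/../OO/XX
ply 2: XO/.O/.O/XX is terminal -1 (X); from XO/../.O/XX depth 8

O's best at [XO/../.O/XX]: (1,1)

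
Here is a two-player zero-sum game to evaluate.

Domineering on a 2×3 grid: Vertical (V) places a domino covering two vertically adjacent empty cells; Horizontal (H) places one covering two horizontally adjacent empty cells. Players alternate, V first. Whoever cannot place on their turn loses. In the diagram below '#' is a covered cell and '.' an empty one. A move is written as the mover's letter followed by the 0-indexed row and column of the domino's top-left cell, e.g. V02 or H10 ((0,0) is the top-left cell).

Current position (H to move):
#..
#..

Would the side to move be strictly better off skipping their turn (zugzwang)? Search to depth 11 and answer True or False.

p1 H@[#../#..]: H01[###/#..]+1* H11[#../###]+1
p2 V@[###/#..] terminal -1; root [#../#..] d11
pass branch (V moves first from the same position):
  | p1 V@[#../#..]: V01[##./##.]+1* V02[#.#/#.#]+1
  | p2 H@[##./##.] terminal -1; root [#../#..] d11
H moving scores +1; H passing scores -1

zugzwang(#../#.., H) = False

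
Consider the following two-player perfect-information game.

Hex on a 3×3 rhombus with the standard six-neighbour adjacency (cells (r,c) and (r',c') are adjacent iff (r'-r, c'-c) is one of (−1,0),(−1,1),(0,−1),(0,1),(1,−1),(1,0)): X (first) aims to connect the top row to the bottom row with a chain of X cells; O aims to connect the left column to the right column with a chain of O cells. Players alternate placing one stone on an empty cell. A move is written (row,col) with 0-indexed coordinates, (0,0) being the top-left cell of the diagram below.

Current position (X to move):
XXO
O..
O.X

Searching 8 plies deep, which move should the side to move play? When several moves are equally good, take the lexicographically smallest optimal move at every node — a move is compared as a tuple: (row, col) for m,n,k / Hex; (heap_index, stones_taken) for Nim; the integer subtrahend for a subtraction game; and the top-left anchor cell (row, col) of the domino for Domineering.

X's best at [XXO/O../O.X]: (1,1)

ply 1, X at XXO/O../O.X | (1,1)=+1→XXO/OX./O.X*; (1,2)=-1→XXO/O.X/O.X; (2,1)=-1→XXO/O../OXX
ply 2, O at XXO/OX./O.X | (1,2)=-1→XXO/OXO/O.X*; (2,1)=-1→XXO/OX./OOX
ply 3, X at XXO/OXO/O.X | (2,1)=+1→XXO/OXO/OXX*
ply 4: XXO/OXO/OXX is terminal -1 (O); from XXO/O../O.X depth 8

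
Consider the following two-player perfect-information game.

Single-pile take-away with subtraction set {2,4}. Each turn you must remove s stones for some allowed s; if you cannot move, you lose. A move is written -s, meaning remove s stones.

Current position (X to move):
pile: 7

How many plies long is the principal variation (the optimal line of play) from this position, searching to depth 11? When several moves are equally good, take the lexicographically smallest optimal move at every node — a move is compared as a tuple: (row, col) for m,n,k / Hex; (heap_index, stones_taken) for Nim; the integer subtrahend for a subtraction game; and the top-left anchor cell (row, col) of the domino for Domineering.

PV length from [7]: 2 plies

ply 1, X at 7 | -2=-1→5*; -4=-1→3
ply 2, O at 5 | -2=-1→3; -4=+1→1*
ply 3: 1 is terminal -1 (X); from 7 depth 11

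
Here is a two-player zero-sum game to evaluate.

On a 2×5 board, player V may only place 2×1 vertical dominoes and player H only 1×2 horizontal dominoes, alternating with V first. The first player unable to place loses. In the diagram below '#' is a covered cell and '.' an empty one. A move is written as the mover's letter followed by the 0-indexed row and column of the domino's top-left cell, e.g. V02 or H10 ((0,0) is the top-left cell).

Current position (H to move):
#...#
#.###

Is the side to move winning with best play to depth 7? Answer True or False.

p1 H@[#...#/#.###]: H01[###.#/#.###]+1* H02[#.###/#.###]-1
p2 V@[###.#/#.###] terminal -1; root [#...#/#.###] d7

H winning at [#...#/#.###]: True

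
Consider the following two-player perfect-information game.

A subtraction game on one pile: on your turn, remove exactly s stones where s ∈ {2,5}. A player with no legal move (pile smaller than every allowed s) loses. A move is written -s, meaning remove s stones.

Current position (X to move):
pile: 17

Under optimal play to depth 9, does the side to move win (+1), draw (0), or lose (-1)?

value(17, X) = +1

[17] X move#1: -2:+1/15*, -5:-1/12
[15] O move#2: -2:-1/13*, -5:-1/10
[13] X move#3: -2:+1/11*, -5:+1/8
[11] O move#4: -2:-1/9*, -5:-1/6
[9] X move#5: -2:+1/7*, -5:+1/4
[7] O move#6: -2:-1/5*, -5:-1/2
[5] X move#7: -2:-1/3, -5:+1/0*
[0] end (terminal -1, O#8); searched 17 to 9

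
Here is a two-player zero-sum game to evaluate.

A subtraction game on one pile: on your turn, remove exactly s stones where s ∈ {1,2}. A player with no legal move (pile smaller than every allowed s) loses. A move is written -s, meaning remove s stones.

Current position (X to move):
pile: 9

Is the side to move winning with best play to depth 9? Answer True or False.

X winning at [9]: False

ply 1, X at 9 | -1=-1→8*; -2=-1→7
ply 2, O at 8 | -1=-1→7; -2=+1→6*
ply 3, X at 6 | -1=-1→5*; -2=-1→4
ply 4, O at 5 | -1=-1→4; -2=+1→3*
ply 5, X at 3 | -1=-1→2*; -2=-1→1
ply 6, O at 2 | -1=-1→1; -2=+1→0*
ply 7: 0 is terminal -1 (X); from 9 depth 9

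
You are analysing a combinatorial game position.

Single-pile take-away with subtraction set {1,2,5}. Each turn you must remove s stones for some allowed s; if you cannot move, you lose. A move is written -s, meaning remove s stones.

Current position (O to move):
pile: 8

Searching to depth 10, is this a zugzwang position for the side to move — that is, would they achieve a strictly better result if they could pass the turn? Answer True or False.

zugzwang(8, O) = False

[8] O move#1: -1:-1/7, -2:+1/6*, -5:+1/3
[6] X move#2: -1:-1/5*, -2:-1/4, -5:-1/1
[5] O move#3: -1:-1/4, -2:+1/3*, -5:+1/0
[3] X move#4: -1:-1/2*, -2:-1/1
[2] O move#5: -1:-1/1, -2:+1/0*
[0] end (terminal -1, X#6); searched 8 to 10
pass branch (X moves first from the same position):
  | [8] X move#1: -1:-1/7, -2:+1/6*, -5:+1/3
  | [6] O move#2: -1:-1/5*, -2:-1/4, -5:-1/1
  | [5] X move#3: -1:-1/4, -2:+1/3*, -5:+1/0
  | [3] O move#4: -1:-1/2*, -2:-1/1
  | [2] X move#5: -1:-1/1, -2:+1/0*
  | [0] end (terminal -1, O#6); searched 8 to 10
O moving scores +1; O passing scores -1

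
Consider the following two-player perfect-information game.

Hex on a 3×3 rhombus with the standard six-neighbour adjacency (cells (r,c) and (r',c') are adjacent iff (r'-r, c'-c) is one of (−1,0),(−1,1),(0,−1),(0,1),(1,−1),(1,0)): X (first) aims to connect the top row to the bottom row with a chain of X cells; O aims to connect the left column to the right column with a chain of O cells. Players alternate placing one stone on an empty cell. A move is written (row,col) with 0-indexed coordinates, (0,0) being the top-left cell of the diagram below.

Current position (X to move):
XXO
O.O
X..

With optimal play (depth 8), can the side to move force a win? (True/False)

X winning at [XXO/O.O/X..]: True

p1 X@[XXO/O.O/X..]: (1,1)[XXO/OXO/X..]+1* (2,1)[XXO/O.O/XX.]-1 (2,2)[XXO/O.O/X.X]-1
p2 O@[XXO/OXO/X..] terminal -1; root [XXO/O.O/X..] d8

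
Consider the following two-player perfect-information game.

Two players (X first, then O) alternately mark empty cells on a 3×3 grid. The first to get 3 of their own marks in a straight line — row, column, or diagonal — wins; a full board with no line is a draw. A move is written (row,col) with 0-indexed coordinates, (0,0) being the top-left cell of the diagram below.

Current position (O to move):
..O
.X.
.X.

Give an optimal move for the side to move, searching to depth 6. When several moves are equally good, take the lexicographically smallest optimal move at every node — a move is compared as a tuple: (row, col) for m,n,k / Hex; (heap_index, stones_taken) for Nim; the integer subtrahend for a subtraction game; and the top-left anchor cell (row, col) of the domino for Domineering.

O's best at [..O/.X./.X.]: (0,1)

p1 O@[..O/.X./.X.]: (0,0)[O.O/.X./.X.]-1 (0,1)[.OO/.X./.X.]+0* (1,0)[..O/OX./.X.]-1 (1,2)[..O/.XO/.X.]-1 (2,0)[..O/.X./OX.]-1 (2,2)[..O/.X./.XO]-1
p2 X@[.OO/.X./.X.]: (0,0)[XOO/.X./.X.]+0* (1,0)[.OO/XX./.X.]-1 (1,2)[.OO/.XX/.X.]-1 (2,0)[.OO/.X./XX.]-1 (2,2)[.OO/.X./.XX]-1
p3 O@[XOO/.X./.X.]: (1,0)[XOO/OX./.X.]-1 (1,2)[XOO/.XO/.X.]-1 (2,0)[XOO/.X./OX.]-1 (2,2)[XOO/.X./.XO]+0*
p4 X@[XOO/.X./.XO]: (1,0)[XOO/XX./.XO]-1 (1,2)[XOO/.XX/.XO]+0* (2,0)[XOO/.X./XXO]-1
p5 O@[XOO/.XX/.XO]: (1,0)[XOO/OXX/.XO]+0* (2,0)[XOO/.XX/OXO]-1
p6 X@[XOO/OXX/.XO]: (2,0)[XOO/OXX/XXO]+0*
p7 O@[XOO/OXX/XXO] terminal +0; root [..O/.X./.X.] d6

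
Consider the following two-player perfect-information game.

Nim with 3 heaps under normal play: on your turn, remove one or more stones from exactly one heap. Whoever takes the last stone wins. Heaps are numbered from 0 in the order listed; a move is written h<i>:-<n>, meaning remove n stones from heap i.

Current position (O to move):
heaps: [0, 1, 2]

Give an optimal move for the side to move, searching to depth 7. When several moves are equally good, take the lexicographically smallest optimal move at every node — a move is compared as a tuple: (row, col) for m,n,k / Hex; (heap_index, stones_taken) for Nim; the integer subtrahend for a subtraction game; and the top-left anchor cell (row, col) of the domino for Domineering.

p1 O@[(0,1,2)]: h1:-1[(0,0,2)]-1 h2:-1[(0,1,1)]+1* h2:-2[(0,1,0)]-1
p2 X@[(0,1,1)]: h1:-1[(0,0,1)]-1* h2:-1[(0,1,0)]-1
p3 O@[(0,0,1)]: h2:-1[(0,0,0)]+1*
p4 X@[(0,0,0)] terminal -1; root [(0,1,2)] d7

O's best at [(0,1,2)]: h2:-1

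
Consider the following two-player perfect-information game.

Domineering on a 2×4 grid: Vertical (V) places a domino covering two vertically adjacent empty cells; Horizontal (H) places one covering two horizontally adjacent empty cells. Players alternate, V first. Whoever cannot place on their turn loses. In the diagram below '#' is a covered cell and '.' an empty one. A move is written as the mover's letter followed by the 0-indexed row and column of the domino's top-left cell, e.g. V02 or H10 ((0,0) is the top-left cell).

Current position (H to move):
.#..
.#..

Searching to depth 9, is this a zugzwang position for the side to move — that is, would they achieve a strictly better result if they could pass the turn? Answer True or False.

zugzwang(.#../.#.., H) = False

[.#../.#..] H move#1: H02:+1/.###/.#..*, H12:+1/.#../.###
[.###/.#..] V move#2: V00:-1/####/##..*
[####/##..] H move#3: H12:+1/####/####*
[####/####] end (terminal -1, V#4); searched .#../.#.. to 9
if H skipped the turn, V would face:
~ [.#../.#..] V move#1: V00:-1/##../##.., V02:+1/.##./.##.*, V03:+1/.#.#/.#.#
~ [.##./.##.] end (terminal -1, H#2); searched .#../.#.. to 9
compare (H): move=+1 vs pass=-1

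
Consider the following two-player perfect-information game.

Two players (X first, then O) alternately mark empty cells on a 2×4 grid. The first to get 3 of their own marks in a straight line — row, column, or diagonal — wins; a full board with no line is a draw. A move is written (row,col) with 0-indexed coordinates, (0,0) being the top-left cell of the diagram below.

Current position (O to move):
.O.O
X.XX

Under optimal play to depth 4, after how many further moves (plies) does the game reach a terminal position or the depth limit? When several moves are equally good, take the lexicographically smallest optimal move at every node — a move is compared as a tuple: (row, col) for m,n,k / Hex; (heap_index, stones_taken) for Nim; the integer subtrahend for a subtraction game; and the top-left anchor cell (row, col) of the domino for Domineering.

PV length from [.O.O/X.XX]: 1 ply

[.O.O/X.XX] O move#1: (0,0):-1/OO.O/X.XX, (0,2):+1/.OOO/X.XX*, (1,1):+0/.O.O/XOXX
[.OOO/X.XX] end (terminal -1, X#2); searched .O.O/X.XX to 4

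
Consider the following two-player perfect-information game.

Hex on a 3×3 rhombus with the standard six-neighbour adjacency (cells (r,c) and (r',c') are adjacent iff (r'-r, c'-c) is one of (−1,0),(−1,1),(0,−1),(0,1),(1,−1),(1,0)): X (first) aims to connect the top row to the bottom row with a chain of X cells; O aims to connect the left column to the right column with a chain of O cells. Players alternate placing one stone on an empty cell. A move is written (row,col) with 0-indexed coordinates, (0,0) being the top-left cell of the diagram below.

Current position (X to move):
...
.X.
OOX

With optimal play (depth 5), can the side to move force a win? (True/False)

p1 X@[.../.X./OOX]: (0,0)[X../.X./OOX]-1 (0,1)[.X./.X./OOX]-1 (0,2)[..X/.X./OOX]-1 (1,0)[.../XX./OOX]-1 (1,2)[.../.XX/OOX]+1*
p2 O@[.../.XX/OOX]: (0,0)[O../.XX/OOX]-1* (0,1)[.O./.XX/OOX]-1 (0,2)[..O/.XX/OOX]-1 (1,0)[.../OXX/OOX]-1
p3 X@[O../.XX/OOX]: (0,1)[OX./.XX/OOX]+1* (0,2)[O.X/.XX/OOX]+1 (1,0)[O../XXX/OOX]+1
p4 O@[OX./.XX/OOX] terminal -1; root [.../.X./OOX] d5

X winning at [.../.X./OOX]: True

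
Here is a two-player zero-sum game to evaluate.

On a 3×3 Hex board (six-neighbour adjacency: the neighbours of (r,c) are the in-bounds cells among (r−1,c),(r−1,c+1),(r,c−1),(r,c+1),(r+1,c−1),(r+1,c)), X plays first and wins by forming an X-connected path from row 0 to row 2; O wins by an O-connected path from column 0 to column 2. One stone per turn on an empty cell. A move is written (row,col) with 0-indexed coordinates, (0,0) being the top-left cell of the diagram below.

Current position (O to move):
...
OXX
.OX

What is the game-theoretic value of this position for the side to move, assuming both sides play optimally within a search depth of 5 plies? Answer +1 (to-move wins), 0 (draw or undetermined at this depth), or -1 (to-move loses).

value(.../OXX/.OX, O) = -1

[.../OXX/.OX] O move#1: (0,0):-1/O../OXX/.OX*, (0,1):-1/.O./OXX/.OX, (0,2):-1/..O/OXX/.OX, (2,0):-1/.../OXX/OOX
[O../OXX/.OX] X move#2: (0,1):+1/OX./OXX/.OX*, (0,2):+1/O.X/OXX/.OX, (2,0):+1/O../OXX/XOX
[OX./OXX/.OX] end (terminal -1, O#3); searched .../OXX/.OX to 5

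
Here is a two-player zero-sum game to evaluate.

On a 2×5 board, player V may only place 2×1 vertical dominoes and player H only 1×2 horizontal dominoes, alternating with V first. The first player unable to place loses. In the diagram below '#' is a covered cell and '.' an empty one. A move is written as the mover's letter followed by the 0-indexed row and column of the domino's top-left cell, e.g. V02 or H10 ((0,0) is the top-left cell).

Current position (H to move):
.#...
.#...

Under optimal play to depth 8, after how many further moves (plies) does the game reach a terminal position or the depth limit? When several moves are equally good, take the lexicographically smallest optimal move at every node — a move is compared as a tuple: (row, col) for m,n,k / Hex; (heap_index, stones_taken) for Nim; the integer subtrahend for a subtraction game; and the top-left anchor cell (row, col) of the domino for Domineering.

[.#.../.#...] H move#1: H02:-1/.###./.#...*, H03:-1/.#.##/.#..., H12:-1/.#.../.###., H13:-1/.#.../.#.##
[.###./.#...] V move#2: V00:-1/####./##..., V04:+1/.####/.#..#*
[.####/.#..#] H move#3: H12:-1/.####/.####*
[.####/.####] V move#4: V00:+1/#####/#####*
[#####/#####] end (terminal -1, H#5); searched .#.../.#... to 8

PV length from [.#.../.#...]: 4 plies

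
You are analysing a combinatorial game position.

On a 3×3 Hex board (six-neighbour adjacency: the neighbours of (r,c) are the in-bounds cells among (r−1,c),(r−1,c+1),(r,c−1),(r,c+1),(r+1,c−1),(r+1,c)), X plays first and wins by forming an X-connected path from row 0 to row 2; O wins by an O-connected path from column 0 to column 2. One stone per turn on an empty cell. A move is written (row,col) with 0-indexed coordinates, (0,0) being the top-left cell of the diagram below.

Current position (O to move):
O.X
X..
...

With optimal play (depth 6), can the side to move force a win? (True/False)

O winning at [O.X/X../...]: False

[O.X/X../...] O move#1: (0,1):-1/OOX/X../...*, (1,1):-1/O.X/XO./..., (1,2):-1/O.X/X.O/..., (2,0):-1/O.X/X../O.., (2,1):-1/O.X/X../.O., (2,2):-1/O.X/X../..O
[OOX/X../...] X move#2: (1,1):+1/OOX/XX./...*, (1,2):+1/OOX/X.X/..., (2,0):+1/OOX/X../X.., (2,1):+1/OOX/X../.X., (2,2):+1/OOX/X../..X
[OOX/XX./...] O move#3: (1,2):-1/OOX/XXO/...*, (2,0):-1/OOX/XX./O.., (2,1):-1/OOX/XX./.O., (2,2):-1/OOX/XX./..O
[OOX/XXO/...] X move#4: (2,0):+1/OOX/XXO/X..*, (2,1):+1/OOX/XXO/.X., (2,2):+1/OOX/XXO/..X
[OOX/XXO/X..] end (terminal -1, O#5); searched O.X/X../... to 6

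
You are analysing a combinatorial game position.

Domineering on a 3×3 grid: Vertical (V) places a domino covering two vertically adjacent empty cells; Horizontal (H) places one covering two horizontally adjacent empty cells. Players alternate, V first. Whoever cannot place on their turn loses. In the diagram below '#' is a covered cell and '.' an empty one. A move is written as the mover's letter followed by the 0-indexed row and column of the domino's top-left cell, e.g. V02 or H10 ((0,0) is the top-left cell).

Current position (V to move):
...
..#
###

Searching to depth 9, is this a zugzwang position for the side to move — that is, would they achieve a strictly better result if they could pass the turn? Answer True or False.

zugzwang(.../..#/###, V) = False

p1 V@[.../..#/###]: V00[#../#.#/###]-1 V01[.#./.##/###]+1*
p2 H@[.#./.##/###] terminal -1; root [.../..#/###] d9
pass branch (H moves first from the same position):
  | p1 H@[.../..#/###]: H00[##./..#/###]+1* H01[.##/..#/###]-1 H10[.../###/###]+1
  | p2 V@[##./..#/###] terminal -1; root [.../..#/###] d9
V moving scores +1; V passing scores -1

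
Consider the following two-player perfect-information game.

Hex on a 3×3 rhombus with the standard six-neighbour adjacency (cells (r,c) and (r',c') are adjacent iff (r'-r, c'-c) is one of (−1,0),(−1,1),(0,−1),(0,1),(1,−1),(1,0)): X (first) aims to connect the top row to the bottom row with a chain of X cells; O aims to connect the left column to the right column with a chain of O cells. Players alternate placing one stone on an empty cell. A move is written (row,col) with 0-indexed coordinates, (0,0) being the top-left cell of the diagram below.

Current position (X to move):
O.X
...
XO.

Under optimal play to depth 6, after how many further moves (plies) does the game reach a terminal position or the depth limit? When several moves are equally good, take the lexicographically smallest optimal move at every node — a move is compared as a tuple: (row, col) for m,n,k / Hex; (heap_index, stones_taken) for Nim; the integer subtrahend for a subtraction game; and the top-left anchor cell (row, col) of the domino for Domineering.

[O.X/.../XO.] X move#1: (0,1):+1/OXX/.../XO.*, (1,0):+1/O.X/X../XO., (1,1):+1/O.X/.X./XO., (1,2):+1/O.X/..X/XO., (2,2):+1/O.X/.../XOX
[OXX/.../XO.] O move#2: (1,0):-1/OXX/O../XO.*, (1,1):-1/OXX/.O./XO., (1,2):-1/OXX/..O/XO., (2,2):-1/OXX/.../XOO
[OXX/O../XO.] X move#3: (1,1):+1/OXX/OX./XO.*, (1,2):+1/OXX/O.X/XO., (2,2):+1/OXX/O../XOX
[OXX/OX./XO.] end (terminal -1, O#4); searched O.X/.../XO. to 6

PV length from [O.X/.../XO.]: 3 plies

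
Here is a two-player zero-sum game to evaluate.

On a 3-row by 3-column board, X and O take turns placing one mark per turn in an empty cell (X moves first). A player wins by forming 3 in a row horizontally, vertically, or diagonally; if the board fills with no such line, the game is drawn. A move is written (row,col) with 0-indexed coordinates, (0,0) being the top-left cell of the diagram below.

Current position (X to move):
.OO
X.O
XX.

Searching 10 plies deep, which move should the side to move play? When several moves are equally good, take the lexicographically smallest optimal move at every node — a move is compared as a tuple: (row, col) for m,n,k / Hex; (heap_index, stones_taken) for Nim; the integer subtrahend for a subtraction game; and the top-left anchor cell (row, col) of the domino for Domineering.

X's best at [.OO/X.O/XX.]: (0,0)

[.OO/X.O/XX.] X move#1: (0,0):+1/XOO/X.O/XX.*, (1,1):-1/.OO/XXO/XX., (2,2):+1/.OO/X.O/XXX
[XOO/X.O/XX.] end (terminal -1, O#2); searched .OO/X.O/XX. to 10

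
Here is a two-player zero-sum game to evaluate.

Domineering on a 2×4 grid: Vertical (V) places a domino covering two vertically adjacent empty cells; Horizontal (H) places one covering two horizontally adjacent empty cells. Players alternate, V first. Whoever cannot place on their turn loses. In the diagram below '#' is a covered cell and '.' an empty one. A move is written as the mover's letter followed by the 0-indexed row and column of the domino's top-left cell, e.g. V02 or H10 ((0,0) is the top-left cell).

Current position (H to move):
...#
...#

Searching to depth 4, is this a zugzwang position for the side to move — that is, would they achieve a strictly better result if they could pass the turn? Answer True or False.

p1 H@[...#/...#]: H00[##.#/...#]+1* H01[.###/...#]+1 H10[...#/##.#]+1 H11[...#/.###]+1
p2 V@[##.#/...#]: V02[####/..##]-1*
p3 H@[####/..##]: H10[####/####]+1*
p4 V@[####/####] terminal -1; root [...#/...#] d4
pass branch (V moves first from the same position):
  | p1 V@[...#/...#]: V00[#..#/#..#]-1 V01[.#.#/.#.#]+1* V02[..##/..##]-1
  | p2 H@[.#.#/.#.#] terminal -1; root [...#/...#] d4
H moving scores +1; H passing scores -1

zugzwang(...#/...#, H) = False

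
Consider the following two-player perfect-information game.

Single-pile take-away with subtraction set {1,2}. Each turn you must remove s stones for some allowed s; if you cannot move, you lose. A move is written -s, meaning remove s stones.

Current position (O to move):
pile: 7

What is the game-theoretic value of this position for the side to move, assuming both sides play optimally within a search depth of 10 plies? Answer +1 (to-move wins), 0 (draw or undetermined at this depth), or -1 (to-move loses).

value(7, O) = +1

p1 O@[7]: -1[6]+1* -2[5]-1
p2 X@[6]: -1[5]-1* -2[4]-1
p3 O@[5]: -1[4]-1 -2[3]+1*
p4 X@[3]: -1[2]-1* -2[1]-1
p5 O@[2]: -1[1]-1 -2[0]+1*
p6 X@[0] terminal -1; root [7] d10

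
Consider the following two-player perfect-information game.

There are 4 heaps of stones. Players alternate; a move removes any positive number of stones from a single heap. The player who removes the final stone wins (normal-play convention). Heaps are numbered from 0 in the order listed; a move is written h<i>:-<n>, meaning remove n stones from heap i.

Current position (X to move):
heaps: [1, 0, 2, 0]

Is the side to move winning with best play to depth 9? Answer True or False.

X winning at [(1,0,2,0)]: True

ply 1, X at (1,0,2,0) | h0:-1=-1→(0,0,2,0); h2:-1=+1→(1,0,1,0)*; h2:-2=-1→(1,0,0,0)
ply 2, O at (1,0,1,0) | h0:-1=-1→(0,0,1,0)*; h2:-1=-1→(1,0,0,0)
ply 3, X at (0,0,1,0) | h2:-1=+1→(0,0,0,0)*
ply 4: (0,0,0,0) is terminal -1 (O); from (1,0,2,0) depth 9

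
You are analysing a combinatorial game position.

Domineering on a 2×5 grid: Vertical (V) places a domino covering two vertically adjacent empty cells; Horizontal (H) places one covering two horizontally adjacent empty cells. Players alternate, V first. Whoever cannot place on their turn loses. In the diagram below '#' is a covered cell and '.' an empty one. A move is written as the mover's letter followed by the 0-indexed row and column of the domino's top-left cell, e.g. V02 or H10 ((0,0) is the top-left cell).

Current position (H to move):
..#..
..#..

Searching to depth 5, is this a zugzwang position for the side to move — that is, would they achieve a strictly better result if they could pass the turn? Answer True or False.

[..#../..#..] H move#1: H00:-1/###../..#..*, H03:-1/..###/..#.., H10:-1/..#../###.., H13:-1/..#../..###
[###../..#..] V move#2: V03:+1/####./..##.*, V04:+1/###.#/..#.#
[####./..##.] H move#3: H10:-1/####./####.*
[####./####.] V move#4: V04:+1/#####/#####*
[#####/#####] end (terminal -1, H#5); searched ..#../..#.. to 5
if H skipped the turn, V would face:
~ [..#../..#..] V move#1: V00:-1/#.#../#.#..*, V01:-1/.##../.##.., V03:-1/..##./..##., V04:-1/..#.#/..#.#
~ [#.#../#.#..] H move#2: H03:+1/#.###/#.#..*, H13:+1/#.#../#.###
~ [#.###/#.#..] V move#3: V01:-1/#####/###..*
~ [#####/###..] H move#4: H13:+1/#####/#####*
~ [#####/#####] end (terminal -1, V#5); searched ..#../..#.. to 5
compare (H): move=-1 vs pass=+1

zugzwang(..#../..#.., H) = True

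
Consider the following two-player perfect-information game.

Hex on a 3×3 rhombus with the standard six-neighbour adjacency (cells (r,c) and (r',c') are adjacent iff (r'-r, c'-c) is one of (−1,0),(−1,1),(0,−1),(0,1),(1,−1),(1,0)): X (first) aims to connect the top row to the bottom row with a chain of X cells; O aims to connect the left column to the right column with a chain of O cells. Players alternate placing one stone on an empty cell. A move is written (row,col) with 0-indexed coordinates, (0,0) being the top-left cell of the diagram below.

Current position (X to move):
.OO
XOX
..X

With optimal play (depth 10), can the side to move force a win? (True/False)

X winning at [.OO/XOX/..X]: False

p1 X@[.OO/XOX/..X]: (0,0)[XOO/XOX/..X]-1* (2,0)[.OO/XOX/X.X]-1 (2,1)[.OO/XOX/.XX]-1
p2 O@[XOO/XOX/..X]: (2,0)[XOO/XOX/O.X]+1* (2,1)[XOO/XOX/.OX]-1
p3 X@[XOO/XOX/O.X] terminal -1; root [.OO/XOX/..X] d10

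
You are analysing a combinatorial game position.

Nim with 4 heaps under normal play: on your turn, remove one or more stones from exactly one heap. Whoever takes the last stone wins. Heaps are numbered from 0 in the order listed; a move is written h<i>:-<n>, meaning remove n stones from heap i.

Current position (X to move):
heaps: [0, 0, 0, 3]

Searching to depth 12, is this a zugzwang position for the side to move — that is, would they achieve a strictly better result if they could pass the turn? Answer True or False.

p1 X@[(0,0,0,3)]: h3:-1[(0,0,0,2)]-1 h3:-2[(0,0,0,1)]-1 h3:-3[(0,0,0,0)]+1*
p2 O@[(0,0,0,0)] terminal -1; root [(0,0,0,3)] d12
suppose X passes — search the same position with O to move:
pass> p1 O@[(0,0,0,3)]: h3:-1[(0,0,0,2)]-1 h3:-2[(0,0,0,1)]-1 h3:-3[(0,0,0,0)]+1*
pass> p2 X@[(0,0,0,0)] terminal -1; root [(0,0,0,3)] d12
for X: play +1, pass -1

zugzwang((0,0,0,3), X) = False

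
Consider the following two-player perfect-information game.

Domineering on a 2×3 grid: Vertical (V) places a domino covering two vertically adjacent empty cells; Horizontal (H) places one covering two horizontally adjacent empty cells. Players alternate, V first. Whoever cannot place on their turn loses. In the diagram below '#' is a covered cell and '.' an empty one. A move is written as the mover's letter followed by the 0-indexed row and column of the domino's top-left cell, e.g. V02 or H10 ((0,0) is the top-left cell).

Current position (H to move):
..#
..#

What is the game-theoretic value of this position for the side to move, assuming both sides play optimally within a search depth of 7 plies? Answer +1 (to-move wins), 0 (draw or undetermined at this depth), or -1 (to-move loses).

ply 1, H at ..#/..# | H00=+1→###/..#*; H10=+1→..#/###
ply 2: ###/..# is terminal -1 (V); from ..#/..# depth 7

value(..#/..#, H) = +1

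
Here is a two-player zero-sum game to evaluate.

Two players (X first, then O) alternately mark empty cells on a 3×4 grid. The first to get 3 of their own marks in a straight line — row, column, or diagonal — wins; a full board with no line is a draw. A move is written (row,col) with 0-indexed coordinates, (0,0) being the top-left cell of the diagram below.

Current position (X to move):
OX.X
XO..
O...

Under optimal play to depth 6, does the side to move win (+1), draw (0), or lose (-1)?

value(OX.X/XO../O..., X) = +1

ply 1, X at OX.X/XO../O... | (0,2)=+1→OXXX/XO../O...*; (1,2)=-1→OX.X/XOX./O...; (1,3)=-1→OX.X/XO.X/O...; (2,1)=-1→OX.X/XO../OX..; (2,2)=-1→OX.X/XO../O.X.; (2,3)=-1→OX.X/XO../O..X
ply 2: OXXX/XO../O... is terminal -1 (O); from OX.X/XO../O... depth 6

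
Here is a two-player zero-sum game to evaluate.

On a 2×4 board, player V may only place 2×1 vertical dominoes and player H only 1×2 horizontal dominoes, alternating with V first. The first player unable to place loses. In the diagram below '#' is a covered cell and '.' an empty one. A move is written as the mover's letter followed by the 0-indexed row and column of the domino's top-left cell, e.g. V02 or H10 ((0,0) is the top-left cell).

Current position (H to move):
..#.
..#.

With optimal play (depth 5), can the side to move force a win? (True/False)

H winning at [..#./..#.]: True

[..#./..#.] H move#1: H00:+1/###./..#.*, H10:+1/..#./###.
[###./..#.] V move#2: V03:-1/####/..##*
[####/..##] H move#3: H10:+1/####/####*
[####/####] end (terminal -1, V#4); searched ..#./..#. to 5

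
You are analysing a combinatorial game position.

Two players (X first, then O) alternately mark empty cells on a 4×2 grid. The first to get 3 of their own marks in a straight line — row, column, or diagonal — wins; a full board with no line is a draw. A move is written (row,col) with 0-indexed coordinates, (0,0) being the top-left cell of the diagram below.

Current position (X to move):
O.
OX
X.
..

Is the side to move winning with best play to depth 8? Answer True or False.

p1 X@[O./OX/X./..]: (0,1)[OX/OX/X./..]+0 (2,1)[O./OX/XX/..]+1* (3,0)[O./OX/X./X.]+0 (3,1)[O./OX/X./.X]+0
p2 O@[O./OX/XX/..]: (0,1)[OO/OX/XX/..]-1* (3,0)[O./OX/XX/O.]-1 (3,1)[O./OX/XX/.O]-1
p3 X@[OO/OX/XX/..]: (3,0)[OO/OX/XX/X.]+0 (3,1)[OO/OX/XX/.X]+1*
p4 O@[OO/OX/XX/.X] terminal -1; root [O./OX/X./..] d8

X winning at [O./OX/X./..]: True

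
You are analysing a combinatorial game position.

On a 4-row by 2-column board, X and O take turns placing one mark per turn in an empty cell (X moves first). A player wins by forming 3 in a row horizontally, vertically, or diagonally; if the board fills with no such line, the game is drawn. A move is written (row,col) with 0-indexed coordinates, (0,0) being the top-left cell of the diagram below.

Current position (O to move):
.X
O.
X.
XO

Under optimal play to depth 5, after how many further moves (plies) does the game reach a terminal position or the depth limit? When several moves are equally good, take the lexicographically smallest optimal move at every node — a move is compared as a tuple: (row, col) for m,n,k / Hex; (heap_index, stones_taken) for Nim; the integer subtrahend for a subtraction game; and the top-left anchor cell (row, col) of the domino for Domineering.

ply 1, O at .X/O./X./XO | (0,0)=+0→OX/O./X./XO*; (1,1)=+0→.X/OO/X./XO; (2,1)=+0→.X/O./XO/XO
ply 2, X at OX/O./X./XO | (1,1)=+0→OX/OX/X./XO*; (2,1)=+0→OX/O./XX/XO
ply 3, O at OX/OX/X./XO | (2,1)=+0→OX/OX/XO/XO*
ply 4: OX/OX/XO/XO is terminal +0 (X); from .X/O./X./XO depth 5

PV length from [.X/O./X./XO]: 3 plies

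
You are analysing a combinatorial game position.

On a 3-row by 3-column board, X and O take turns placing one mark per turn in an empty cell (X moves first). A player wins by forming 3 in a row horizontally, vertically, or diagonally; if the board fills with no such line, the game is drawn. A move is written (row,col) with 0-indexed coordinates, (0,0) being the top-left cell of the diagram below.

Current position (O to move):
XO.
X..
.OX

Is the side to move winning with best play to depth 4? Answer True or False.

O winning at [XO./X../.OX]: True

ply 1, O at XO./X../.OX | (0,2)=-1→XOO/X../.OX; (1,1)=+1→XO./XO./.OX*; (1,2)=-1→XO./X.O/.OX; (2,0)=-1→XO./X../OOX
ply 2: XO./XO./.OX is terminal -1 (X); from XO./X../.OX depth 4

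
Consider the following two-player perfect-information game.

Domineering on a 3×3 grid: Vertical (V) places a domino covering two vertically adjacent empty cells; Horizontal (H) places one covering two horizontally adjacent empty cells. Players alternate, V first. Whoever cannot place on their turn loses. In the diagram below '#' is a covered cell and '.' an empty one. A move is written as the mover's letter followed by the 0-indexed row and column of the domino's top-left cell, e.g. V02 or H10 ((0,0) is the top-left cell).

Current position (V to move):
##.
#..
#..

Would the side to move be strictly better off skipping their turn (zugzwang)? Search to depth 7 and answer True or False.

zugzwang(##./#../#.., V) = False

p1 V@[##./#../#..]: V02[###/#.#/#..]-1 V11[##./##./##.]+1* V12[##./#.#/#.#]+1
p2 H@[##./##./##.] terminal -1; root [##./#../#..] d7
suppose V passes — search the same position with H to move:
pass> p1 H@[##./#../#..]: H11[##./###/#..]+1* H21[##./#../###]-1
pass> p2 V@[##./###/#..] terminal -1; root [##./#../#..] d7
for V: play +1, pass -1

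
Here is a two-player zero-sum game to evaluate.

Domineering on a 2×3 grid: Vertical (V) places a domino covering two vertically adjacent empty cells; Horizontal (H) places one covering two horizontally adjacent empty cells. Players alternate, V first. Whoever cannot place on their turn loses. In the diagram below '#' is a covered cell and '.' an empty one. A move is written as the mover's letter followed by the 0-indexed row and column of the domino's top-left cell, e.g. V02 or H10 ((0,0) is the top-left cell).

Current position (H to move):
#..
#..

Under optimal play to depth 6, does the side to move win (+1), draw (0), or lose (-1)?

ply 1, H at #../#.. | H01=+1→###/#..*; H11=+1→#../###
ply 2: ###/#.. is terminal -1 (V); from #../#.. depth 6

value(#../#.., H) = +1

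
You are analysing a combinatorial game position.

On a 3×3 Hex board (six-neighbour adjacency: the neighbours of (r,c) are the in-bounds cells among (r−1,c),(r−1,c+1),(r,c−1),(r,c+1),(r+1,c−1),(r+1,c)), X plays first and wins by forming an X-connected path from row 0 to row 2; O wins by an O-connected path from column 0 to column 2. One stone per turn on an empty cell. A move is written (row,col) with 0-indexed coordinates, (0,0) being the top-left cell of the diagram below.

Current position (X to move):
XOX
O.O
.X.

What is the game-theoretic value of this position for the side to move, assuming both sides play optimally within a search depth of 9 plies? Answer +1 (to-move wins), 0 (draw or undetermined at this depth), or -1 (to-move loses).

value(XOX/O.O/.X., X) = +1

[XOX/O.O/.X.] X move#1: (1,1):+1/XOX/OXO/.X.*, (2,0):-1/XOX/O.O/XX., (2,2):-1/XOX/O.O/.XX
[XOX/OXO/.X.] end (terminal -1, O#2); searched XOX/O.O/.X. to 9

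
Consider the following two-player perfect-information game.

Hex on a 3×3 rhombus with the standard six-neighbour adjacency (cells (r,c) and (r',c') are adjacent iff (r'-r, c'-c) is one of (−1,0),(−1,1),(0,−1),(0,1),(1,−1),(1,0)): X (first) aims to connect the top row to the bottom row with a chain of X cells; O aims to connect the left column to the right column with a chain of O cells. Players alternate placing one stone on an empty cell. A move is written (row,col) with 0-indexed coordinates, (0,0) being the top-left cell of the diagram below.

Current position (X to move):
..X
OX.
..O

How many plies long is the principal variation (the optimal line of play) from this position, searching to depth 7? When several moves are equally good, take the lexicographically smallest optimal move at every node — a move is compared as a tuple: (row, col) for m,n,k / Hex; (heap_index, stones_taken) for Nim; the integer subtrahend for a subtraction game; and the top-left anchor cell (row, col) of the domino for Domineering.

ply 1, X at ..X/OX./..O | (0,0)=+1→X.X/OX./..O*; (0,1)=+1→.XX/OX./..O; (1,2)=+1→..X/OXX/..O; (2,0)=+1→..X/OX./X.O; (2,1)=+1→..X/OX./.XO
ply 2, O at X.X/OX./..O | (0,1)=-1→XOX/OX./..O*; (1,2)=-1→X.X/OXO/..O; (2,0)=-1→X.X/OX./O.O; (2,1)=-1→X.X/OX./.OO
ply 3, X at XOX/OX./..O | (1,2)=+1→XOX/OXX/..O*; (2,0)=+1→XOX/OX./X.O; (2,1)=+1→XOX/OX./.XO
ply 4, O at XOX/OXX/..O | (2,0)=-1→XOX/OXX/O.O*; (2,1)=-1→XOX/OXX/.OO
ply 5, X at XOX/OXX/O.O | (2,1)=+1→XOX/OXX/OXO*
ply 6: XOX/OXX/OXO is terminal -1 (O); from ..X/OX./..O depth 7

PV length from [..X/OX./..O]: 5 plies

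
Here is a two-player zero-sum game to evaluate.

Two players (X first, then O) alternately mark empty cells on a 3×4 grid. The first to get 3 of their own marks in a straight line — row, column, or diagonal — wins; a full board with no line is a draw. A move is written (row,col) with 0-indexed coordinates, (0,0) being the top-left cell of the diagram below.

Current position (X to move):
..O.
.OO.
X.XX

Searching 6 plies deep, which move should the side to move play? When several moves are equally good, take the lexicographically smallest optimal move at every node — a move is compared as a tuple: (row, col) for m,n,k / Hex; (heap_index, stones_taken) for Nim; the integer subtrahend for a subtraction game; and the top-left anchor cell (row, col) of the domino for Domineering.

[..O./.OO./X.XX] X move#1: (0,0):-1/X.O./.OO./X.XX, (0,1):-1/.XO./.OO./X.XX, (0,3):-1/..OX/.OO./X.XX, (1,0):-1/..O./XOO./X.XX, (1,3):-1/..O./.OOX/X.XX, (2,1):+1/..O./.OO./XXXX*
[..O./.OO./XXXX] end (terminal -1, O#2); searched ..O./.OO./X.XX to 6

X's best at [..O./.OO./X.XX]: (2,1)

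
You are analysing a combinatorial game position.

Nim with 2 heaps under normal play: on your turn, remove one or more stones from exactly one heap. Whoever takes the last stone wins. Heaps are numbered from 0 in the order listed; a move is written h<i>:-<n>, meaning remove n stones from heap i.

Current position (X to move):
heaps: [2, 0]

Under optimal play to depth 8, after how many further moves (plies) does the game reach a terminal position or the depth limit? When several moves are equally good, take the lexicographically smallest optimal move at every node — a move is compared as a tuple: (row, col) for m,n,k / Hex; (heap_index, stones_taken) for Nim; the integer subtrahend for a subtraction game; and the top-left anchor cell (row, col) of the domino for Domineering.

PV length from [(2,0)]: 1 ply

ply 1, X at (2,0) | h0:-1=-1→(1,0); h0:-2=+1→(0,0)*
ply 2: (0,0) is terminal -1 (O); from (2,0) depth 8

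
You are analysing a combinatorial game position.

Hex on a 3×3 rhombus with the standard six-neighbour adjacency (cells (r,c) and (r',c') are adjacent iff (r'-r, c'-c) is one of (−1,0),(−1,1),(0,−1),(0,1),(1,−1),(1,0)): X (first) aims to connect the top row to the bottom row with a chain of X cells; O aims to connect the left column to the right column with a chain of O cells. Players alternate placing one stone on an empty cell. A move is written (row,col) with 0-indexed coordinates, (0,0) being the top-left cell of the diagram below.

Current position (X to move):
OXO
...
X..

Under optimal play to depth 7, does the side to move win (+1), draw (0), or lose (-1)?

value(OXO/.../X.., X) = +1

p1 X@[OXO/.../X..]: (1,0)[OXO/X../X..]+1* (1,1)[OXO/.X./X..]+1 (1,2)[OXO/..X/X..]+1 (2,1)[OXO/.../XX.]+1 (2,2)[OXO/.../X.X]+1
p2 O@[OXO/X../X..] terminal -1; root [OXO/.../X..] d7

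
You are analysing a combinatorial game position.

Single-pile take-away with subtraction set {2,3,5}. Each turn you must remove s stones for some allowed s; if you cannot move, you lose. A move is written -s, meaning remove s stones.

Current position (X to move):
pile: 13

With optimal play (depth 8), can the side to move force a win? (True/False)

ply 1, X at 13 | -2=-1→11; -3=-1→10; -5=+1→8*
ply 2, O at 8 | -2=-1→6*; -3=-1→5; -5=-1→3
ply 3, X at 6 | -2=-1→4; -3=-1→3; -5=+1→1*
ply 4: 1 is terminal -1 (O); from 13 depth 8

X winning at [13]: True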